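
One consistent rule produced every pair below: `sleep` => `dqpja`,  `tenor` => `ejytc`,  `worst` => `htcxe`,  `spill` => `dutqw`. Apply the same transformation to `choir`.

It's a Vigenère-style cipher with numeric key [11,5]: position i shifts by key[i mod 2].
Applying it to choir: c+11=n, h+5=m, o+11=z, i+5=n, r+11=c.

nmznc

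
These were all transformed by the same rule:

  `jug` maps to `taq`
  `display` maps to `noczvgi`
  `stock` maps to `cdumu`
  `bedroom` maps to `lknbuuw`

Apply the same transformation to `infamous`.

oxpgwuac

The shift depends on letter class: consonant j→t is +10, but vowel u→a is +6. The rule splits by letter class: vowels +6, consonants +10.
For infamous: i(vowel)+6=o, n(cons)+10=x, f(cons)+10=p, a(vowel)+6=g, m(cons)+10=w, o(vowel)+6=u, u(vowel)+6=a, s(cons)+10=c.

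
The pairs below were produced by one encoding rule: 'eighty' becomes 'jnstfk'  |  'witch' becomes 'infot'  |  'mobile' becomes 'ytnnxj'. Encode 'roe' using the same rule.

The shift depends on letter class: consonant g→s is +12, but vowel e→j is +5. The rule splits by letter class: vowels +5, consonants +12.
On roe: r(cons)+12=d, o(vowel)+5=t, e(vowel)+5=j.

dtj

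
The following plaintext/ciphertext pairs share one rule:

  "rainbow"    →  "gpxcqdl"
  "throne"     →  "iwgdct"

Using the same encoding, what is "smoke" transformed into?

hbdzt

It's a constant shift of +15 (ROT15).
Applying it to smoke: s+15=h, m+15=b, o+15=d, k+15=z, e+15=t.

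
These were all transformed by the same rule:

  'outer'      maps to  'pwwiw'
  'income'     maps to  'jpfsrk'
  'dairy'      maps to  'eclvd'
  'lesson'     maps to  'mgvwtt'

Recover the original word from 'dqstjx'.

In outer: o→p is +1, u→w is +2, t→w is +3, e→i is +4 — the shift increases by 1 each position. Letter i (0-indexed) is shifted by i+1, so successive shifts are 1, 2, 3, ….
Decoding dqstjx: d−1=c, q−2=o, s−3=p, t−4=p, j−5=e, x−6=r.

copper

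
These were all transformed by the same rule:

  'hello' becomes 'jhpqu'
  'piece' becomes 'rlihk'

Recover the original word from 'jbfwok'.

hybrid

In hello: h→j is +2, e→h is +3, l→p is +4, l→q is +5 — the shift increases by 1 each position. Each letter shifts forward by (position + 2), i.e. 2, 3, 4, … — the shift grows by one for each successive letter.
Undoing it on jbfwok: j−2=h, b−3=y, f−4=b, w−5=r, o−6=i, k−7=d.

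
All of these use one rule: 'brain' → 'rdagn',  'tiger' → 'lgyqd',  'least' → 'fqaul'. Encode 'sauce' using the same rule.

uaciq

Treating letters as 0–25, the rule is x ↦ 17x + 0 (mod 26).
For sauce: s(18)→17·18+0≡20=u; a(0)→17·0+0≡0=a; u(20)→17·20+0≡2=c; c(2)→17·2+0≡8=i; e(4)→17·4+0≡16=q (all mod 26).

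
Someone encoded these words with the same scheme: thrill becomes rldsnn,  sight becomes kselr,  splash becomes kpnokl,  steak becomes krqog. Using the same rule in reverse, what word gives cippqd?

copper

t(19)→r(17) and h(7)→l(11) fit y≡7x+14 (mod 26); the inverse of 7 mod 26 is 15. Each letter's alphabet position (a=0..z=25) is mapped through 7·x+14 mod 26 — an affine cipher.
Decoding cippqd: c(2)→15·(2−14)≡2=c; i(8)→15·(8−14)≡14=o; p(15)→15·(15−14)≡15=p; p(15)→15·(15−14)≡15=p; q(16)→15·(16−14)≡4=e; d(3)→15·(3−14)≡17=r (all mod 26).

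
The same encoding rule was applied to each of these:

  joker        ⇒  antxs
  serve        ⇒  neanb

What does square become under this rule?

The output letters match the input read backwards, each shifted +9: joker reversed is rekoj. Two steps: reverse the string, then apply a Caesar shift of +9.
On square: reverse → erauqs; then shift: e+9=n, r+9=a, a+9=j, u+9=d, q+9=z, s+9=b.

najdzb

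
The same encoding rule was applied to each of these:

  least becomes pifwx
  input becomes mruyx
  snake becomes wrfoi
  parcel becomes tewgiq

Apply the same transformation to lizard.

pmeevi

Shifts by position in least: pos 0: l→p (+4), pos 1: e→i (+4), pos 2: a→f (+5), pos 3: s→w (+4), pos 4: t→x (+4) — repeating every 3. The shifts repeat in a cycle of length 3: positions 0,1,… shift by +4, +4, +5, then the pattern repeats.
Applying it to lizard: l+4=p, i+4=m, z+5=e, a+4=e, r+4=v, d+5=i.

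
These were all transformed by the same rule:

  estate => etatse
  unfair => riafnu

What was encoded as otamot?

tomato

The output letters match the input read backwards: estate reversed is etatse. It's just the letters in reverse order.
Undoing it on otamot: then reverse → tomato.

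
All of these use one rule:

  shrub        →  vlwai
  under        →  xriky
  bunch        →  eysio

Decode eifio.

beach

In shrub: s→v is +3, h→l is +4, r→w is +5, u→a is +6 — the shift increases by 1 each position. Letter i (0-indexed) is shifted by i+3, so successive shifts are 3, 4, 5, ….
Undoing it on eifio: e−3=b, i−4=e, f−5=a, i−6=c, o−7=h.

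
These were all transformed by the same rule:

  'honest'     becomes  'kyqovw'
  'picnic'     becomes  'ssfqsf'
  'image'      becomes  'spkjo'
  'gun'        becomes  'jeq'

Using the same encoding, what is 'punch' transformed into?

The shift depends on letter class: consonant h→k is +3, but vowel o→y is +10. Vowels shift forward by 10 and consonants shift forward by 3.
For punch: p(cons)+3=s, u(vowel)+10=e, n(cons)+3=q, c(cons)+3=f, h(cons)+3=k.

seqfk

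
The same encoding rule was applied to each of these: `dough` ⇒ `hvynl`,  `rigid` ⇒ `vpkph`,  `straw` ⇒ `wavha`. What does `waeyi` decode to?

The shifts repeat in a cycle of length 2: positions 0,1,… shift by +4, +7, then the pattern repeats.
Reversing it on waeyi: w−4=s, a−7=t, e−4=a, y−7=r, i−4=e.

stare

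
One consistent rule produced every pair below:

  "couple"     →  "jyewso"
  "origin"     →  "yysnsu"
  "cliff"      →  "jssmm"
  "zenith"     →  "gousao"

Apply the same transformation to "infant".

sumkua

Two shifts are in play — +10 for a/e/i/o/u, +7 for every other letter.
Applying it to infant: i(vowel)+10=s, n(cons)+7=u, f(cons)+7=m, a(vowel)+10=k, n(cons)+7=u, t(cons)+7=a.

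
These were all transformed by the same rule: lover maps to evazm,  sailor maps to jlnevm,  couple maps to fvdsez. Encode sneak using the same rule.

jyzlh

l(11)→e(4) and o(14)→v(21) fit y≡23x+11 (mod 26); the inverse of 23 mod 26 is 17. Treating letters as 0–25, the rule is x ↦ 23x + 11 (mod 26).
For sneak: s(18)→23·18+11≡9=j; n(13)→23·13+11≡24=y; e(4)→23·4+11≡25=z; a(0)→23·0+11≡11=l; k(10)→23·10+11≡7=h (all mod 26).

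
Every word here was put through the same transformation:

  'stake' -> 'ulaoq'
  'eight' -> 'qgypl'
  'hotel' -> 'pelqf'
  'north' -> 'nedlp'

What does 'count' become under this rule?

Each letter's alphabet position (a=0..z=25) is mapped through 17·x+0 mod 26 — an affine cipher.
On count: c(2)→17·2+0≡8=i; o(14)→17·14+0≡4=e; u(20)→17·20+0≡2=c; n(13)→17·13+0≡13=n; t(19)→17·19+0≡11=l (all mod 26).

iecnl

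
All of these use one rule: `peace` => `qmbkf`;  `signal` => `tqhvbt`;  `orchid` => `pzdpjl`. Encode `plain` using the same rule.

qtbqo

Shifts by position in peace: pos 0: p→q (+1), pos 1: e→m (+8), pos 2: a→b (+1), pos 3: c→k (+8) — repeating every 2. It's a Vigenère-style cipher with numeric key [1,8]: position i shifts by key[i mod 2].
Applying it to plain: p+1=q, l+8=t, a+1=b, i+8=q, n+1=o.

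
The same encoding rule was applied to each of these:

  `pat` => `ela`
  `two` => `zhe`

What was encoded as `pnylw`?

lance

The output letters match the input read backwards, each shifted +11: pat reversed is tap. The word is reversed, then every letter is shifted forward by 11.
Decoding pnylw: shift back: p−11=e, n−11=c, y−11=n, l−11=a, w−11=l → ecnal; then reverse → lance.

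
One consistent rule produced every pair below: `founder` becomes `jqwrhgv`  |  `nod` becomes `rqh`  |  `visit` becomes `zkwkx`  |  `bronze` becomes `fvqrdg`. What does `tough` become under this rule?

The shift depends on letter class: consonant f→j is +4, but vowel o→q is +2. Vowels shift forward by 2 and consonants shift forward by 4.
For tough: t(cons)+4=x, o(vowel)+2=q, u(vowel)+2=w, g(cons)+4=k, h(cons)+4=l.

xqwkl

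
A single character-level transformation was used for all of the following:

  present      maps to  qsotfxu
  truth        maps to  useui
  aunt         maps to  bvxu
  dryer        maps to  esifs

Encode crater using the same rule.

Shifts by position in present: pos 0: p→q (+1), pos 1: r→s (+1), pos 2: e→o (+10), pos 3: s→t (+1), pos 4: e→f (+1), pos 5: n→x (+10) — repeating every 3. The shifts repeat in a cycle of length 3: positions 0,1,… shift by +1, +1, +10, then the pattern repeats.
For crater: c+1=d, r+1=s, a+10=k, t+1=u, e+1=f, r+10=b.

dskufb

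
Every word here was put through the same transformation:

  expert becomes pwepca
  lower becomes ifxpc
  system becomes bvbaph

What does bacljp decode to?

strike

e(4)→p(15) and x(23)→w(22) fit y≡25x+19 (mod 26); the inverse of 25 mod 26 is 25. This is an affine cipher: with a=0,…,z=25, each position x becomes (25x+19) mod 26.
Decoding bacljp: b(1)→25·(1−19)≡18=s; a(0)→25·(0−19)≡19=t; c(2)→25·(2−19)≡17=r; l(11)→25·(11−19)≡8=i; j(9)→25·(9−19)≡10=k; p(15)→25·(15−19)≡4=e (all mod 26).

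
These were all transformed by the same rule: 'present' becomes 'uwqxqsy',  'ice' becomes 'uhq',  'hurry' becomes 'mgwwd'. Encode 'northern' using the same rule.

sawymqws

Vowels shift forward by 12 and consonants shift forward by 5.
On northern: n(cons)+5=s, o(vowel)+12=a, r(cons)+5=w, t(cons)+5=y, h(cons)+5=m, e(vowel)+12=q, r(cons)+5=w, n(cons)+5=s.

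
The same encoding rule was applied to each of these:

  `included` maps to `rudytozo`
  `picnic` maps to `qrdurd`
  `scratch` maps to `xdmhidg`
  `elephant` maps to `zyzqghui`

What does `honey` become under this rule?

gfuzl

Treating letters as 0–25, the rule is x ↦ 11x + 7 (mod 26).
Applying it to honey: h(7)→11·7+7≡6=g; o(14)→11·14+7≡5=f; n(13)→11·13+7≡20=u; e(4)→11·4+7≡25=z; y(24)→11·24+7≡11=l (all mod 26).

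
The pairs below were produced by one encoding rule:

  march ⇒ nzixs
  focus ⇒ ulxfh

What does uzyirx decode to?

fabric

Each pair mirrors across the alphabet (m↔n, a↔z, r↔i): positions sum to 25. Letters are reflected about the middle of the alphabet (position → 25−position): Atbash.
Undoing it on uzyirx: u↔f, z↔a, y↔b, i↔r, r↔i, x↔c.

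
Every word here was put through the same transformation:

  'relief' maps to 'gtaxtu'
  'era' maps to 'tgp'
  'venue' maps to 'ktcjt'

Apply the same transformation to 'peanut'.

Compare letters: r→g is +15, e→t is +15, l→a is +15 — a constant shift. It's a constant shift of +15 (ROT15).
On peanut: p+15=e, e+15=t, a+15=p, n+15=c, u+15=j, t+15=i.

etpcji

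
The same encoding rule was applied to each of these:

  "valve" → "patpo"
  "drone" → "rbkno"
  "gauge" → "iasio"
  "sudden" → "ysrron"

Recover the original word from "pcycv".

visit

This is an affine cipher: with a=0,…,z=25, each position x becomes (23x+0) mod 26.
Decoding pcycv: p(15)→17·(15−0)≡21=v; c(2)→17·(2−0)≡8=i; y(24)→17·(24−0)≡18=s; c(2)→17·(2−0)≡8=i; v(21)→17·(21−0)≡19=t (all mod 26).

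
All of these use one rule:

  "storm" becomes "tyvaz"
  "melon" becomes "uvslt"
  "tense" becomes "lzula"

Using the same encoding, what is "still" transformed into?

Two steps: reverse the string, then apply a Caesar shift of +7.
Applying it to still: reverse → llits; then shift: l+7=s, l+7=s, i+7=p, t+7=a, s+7=z.

sspaz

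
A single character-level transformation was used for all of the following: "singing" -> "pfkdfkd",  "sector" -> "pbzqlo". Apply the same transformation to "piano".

Compare letters: s→p is +23, i→f is +23, n→k is +23 — a constant shift. It's a constant shift of +23 (ROT23).
Applying it to piano: p+23=m, i+23=f, a+23=x, n+23=k, o+23=l.

mfxkl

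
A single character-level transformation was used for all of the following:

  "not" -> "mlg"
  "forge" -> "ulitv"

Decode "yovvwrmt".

bleeding

Each letter is replaced by its mirror in the alphabet: a↔z, b↔y, c↔x, and so on (the Atbash cipher).
Decoding yovvwrmt: y↔b, o↔l, v↔e, v↔e, w↔d, r↔i, m↔n, t↔g.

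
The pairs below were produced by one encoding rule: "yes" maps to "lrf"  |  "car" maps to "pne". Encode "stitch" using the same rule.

fgvgpu

Compare letters: y→l is +13, e→r is +13, s→f is +13 — a constant shift. Every letter moves 13 places later in the alphabet, wrapping around z→a.
Applying it to stitch: s+13=f, t+13=g, i+13=v, t+13=g, c+13=p, h+13=u.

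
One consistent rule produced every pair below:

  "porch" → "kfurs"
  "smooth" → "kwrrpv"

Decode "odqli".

final

The output letters match the input read backwards, each shifted +3: porch reversed is hcrop. The word is reversed, then every letter is shifted forward by 3.
Undoing it on odqli: shift back: o−3=l, d−3=a, q−3=n, l−3=i, i−3=f → lanif; then reverse → final.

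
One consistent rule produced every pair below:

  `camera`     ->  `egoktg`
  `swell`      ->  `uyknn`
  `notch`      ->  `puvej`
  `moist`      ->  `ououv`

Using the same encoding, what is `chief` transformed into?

The shift depends on letter class: consonant c→e is +2, but vowel a→g is +6. The rule splits by letter class: vowels +6, consonants +2.
On chief: c(cons)+2=e, h(cons)+2=j, i(vowel)+6=o, e(vowel)+6=k, f(cons)+2=h.

ejokh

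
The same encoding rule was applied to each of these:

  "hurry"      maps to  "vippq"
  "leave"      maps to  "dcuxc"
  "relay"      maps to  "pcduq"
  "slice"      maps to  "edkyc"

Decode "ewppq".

sorry

h(7)→v(21) and u(20)→i(8) fit y≡15x+20 (mod 26); the inverse of 15 mod 26 is 7. Each letter's alphabet position (a=0..z=25) is mapped through 15·x+20 mod 26 — an affine cipher.
Undoing it on ewppq: e(4)→7·(4−20)≡18=s; w(22)→7·(22−20)≡14=o; p(15)→7·(15−20)≡17=r; p(15)→7·(15−20)≡17=r; q(16)→7·(16−20)≡24=y (all mod 26).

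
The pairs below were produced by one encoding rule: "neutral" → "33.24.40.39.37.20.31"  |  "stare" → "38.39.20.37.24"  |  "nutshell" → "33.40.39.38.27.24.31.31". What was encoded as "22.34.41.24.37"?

Letters become their 1-based position plus 19 (so a→20, b→21, …).
Decoding 22.34.41.24.37: 22→(22−19)÷1=3=c, 34→(34−19)÷1=15=o, 41→(41−19)÷1=22=v, 24→(24−19)÷1=5=e, 37→(37−19)÷1=18=r.

cover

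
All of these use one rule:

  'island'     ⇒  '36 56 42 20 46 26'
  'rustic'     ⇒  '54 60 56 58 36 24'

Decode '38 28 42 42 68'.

i(#9)→36 and s(#19)→56: differences scale by 2, so n = 2·pos + 18. Each letter becomes 2×(its alphabet position, a=1..z=26) + 18.
Decoding 38 28 42 42 68: 38→(38−18)÷2=10=j, 28→(28−18)÷2=5=e, 42→(42−18)÷2=12=l, 42→(42−18)÷2=12=l, 68→(68−18)÷2=25=y.

jelly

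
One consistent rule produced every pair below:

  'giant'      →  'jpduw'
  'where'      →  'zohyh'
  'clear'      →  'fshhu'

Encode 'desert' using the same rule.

Shifts by position in giant: pos 0: g→j (+3), pos 1: i→p (+7), pos 2: a→d (+3), pos 3: n→u (+7) — repeating every 2. The shifts repeat in a cycle of length 2: positions 0,1,… shift by +3, +7, then the pattern repeats.
On desert: d+3=g, e+7=l, s+3=v, e+7=l, r+3=u, t+7=a.

glvlua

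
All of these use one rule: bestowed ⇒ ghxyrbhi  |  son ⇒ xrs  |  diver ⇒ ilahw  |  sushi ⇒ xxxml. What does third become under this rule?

ymlwi

The rule splits by letter class: vowels +3, consonants +5.
Applying it to third: t(cons)+5=y, h(cons)+5=m, i(vowel)+3=l, r(cons)+5=w, d(cons)+5=i.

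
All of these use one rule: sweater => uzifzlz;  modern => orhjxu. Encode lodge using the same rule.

Each letter shifts forward by (position + 2), i.e. 2, 3, 4, … — the shift grows by one for each successive letter.
On lodge: l+2=n, o+3=r, d+4=h, g+5=l, e+6=k.

nrhlk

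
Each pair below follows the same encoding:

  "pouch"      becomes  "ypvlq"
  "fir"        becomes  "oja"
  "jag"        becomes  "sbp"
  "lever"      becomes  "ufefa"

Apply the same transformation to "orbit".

pakjc

Two shifts are in play — +1 for a/e/i/o/u, +9 for every other letter.
For orbit: o(vowel)+1=p, r(cons)+9=a, b(cons)+9=k, i(vowel)+1=j, t(cons)+9=c.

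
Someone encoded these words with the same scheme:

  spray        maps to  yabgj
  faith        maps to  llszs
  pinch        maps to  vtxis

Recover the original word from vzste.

The shifts repeat in a cycle of length 3: positions 0,1,… shift by +6, +11, +10, then the pattern repeats.
Decoding vzste: v−6=p, z−11=o, s−10=i, t−6=n, e−11=t.

point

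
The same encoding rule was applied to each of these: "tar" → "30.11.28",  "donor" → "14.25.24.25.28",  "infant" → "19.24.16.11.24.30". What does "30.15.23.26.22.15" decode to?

t is letter #20 and maps to 30: an offset of 10. Each letter is replaced by its alphabet position (a=1..z=26) + 10.
Decoding 30.15.23.26.22.15: 30→(30−10)÷1=20=t, 15→(15−10)÷1=5=e, 23→(23−10)÷1=13=m, 26→(26−10)÷1=16=p, 22→(22−10)÷1=12=l, 15→(15−10)÷1=5=e.

temple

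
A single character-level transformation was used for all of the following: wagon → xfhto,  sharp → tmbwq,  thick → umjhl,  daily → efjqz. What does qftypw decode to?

Shifts by position in wagon: pos 0: w→x (+1), pos 1: a→f (+5), pos 2: g→h (+1), pos 3: o→t (+5) — repeating every 2. It's a Vigenère-style cipher with numeric key [1,5]: position i shifts by key[i mod 2].
Undoing it on qftypw: q−1=p, f−5=a, t−1=s, y−5=t, p−1=o, w−5=r.

pastor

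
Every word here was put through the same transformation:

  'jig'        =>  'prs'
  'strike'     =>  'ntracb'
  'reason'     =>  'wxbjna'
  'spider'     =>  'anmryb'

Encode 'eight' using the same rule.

The word is reversed, then every letter is shifted forward by 9.
For eight: reverse → thgie; then shift: t+9=c, h+9=q, g+9=p, i+9=r, e+9=n.

cqprn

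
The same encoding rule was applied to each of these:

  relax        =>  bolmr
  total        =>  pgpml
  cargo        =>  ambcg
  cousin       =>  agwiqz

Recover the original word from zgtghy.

nobody

r(17)→b(1) and e(4)→o(14) fit y≡7x+12 (mod 26); the inverse of 7 mod 26 is 15. Treating letters as 0–25, the rule is x ↦ 7x + 12 (mod 26).
Reversing it on zgtghy: z(25)→15·(25−12)≡13=n; g(6)→15·(6−12)≡14=o; t(19)→15·(19−12)≡1=b; g(6)→15·(6−12)≡14=o; h(7)→15·(7−12)≡3=d; y(24)→15·(24−12)≡24=y (all mod 26).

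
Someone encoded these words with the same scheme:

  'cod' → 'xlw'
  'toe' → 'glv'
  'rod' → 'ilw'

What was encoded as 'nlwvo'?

model

Each pair mirrors across the alphabet (c↔x, o↔l, d↔w): positions sum to 25. Letters are reflected about the middle of the alphabet (position → 25−position): Atbash.
Reversing it on nlwvo: n↔m, l↔o, w↔d, v↔e, o↔l.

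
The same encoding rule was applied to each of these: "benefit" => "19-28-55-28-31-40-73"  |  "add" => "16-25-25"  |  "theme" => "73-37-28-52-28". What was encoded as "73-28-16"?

tea

b(#2)→19 and e(#5)→28: differences scale by 3, so n = 3·pos + 13. Each letter becomes 3×(its alphabet position, a=1..z=26) + 13.
Undoing it on 73-28-16: 73→(73−13)÷3=20=t, 28→(28−13)÷3=5=e, 16→(16−13)÷3=1=a.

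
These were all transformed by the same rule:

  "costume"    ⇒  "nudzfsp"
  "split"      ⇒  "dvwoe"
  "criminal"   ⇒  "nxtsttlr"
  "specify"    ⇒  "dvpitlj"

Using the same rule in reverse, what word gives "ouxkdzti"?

A repeating key of period 2 is used — shifts +11, +6 over and over.
Decoding ouxkdzti: o−11=d, u−6=o, x−11=m, k−6=e, d−11=s, z−6=t, t−11=i, i−6=c.

domestic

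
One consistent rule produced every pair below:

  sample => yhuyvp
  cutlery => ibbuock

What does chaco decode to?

waste

In sample: s→y is +6, a→h is +7, m→u is +8, p→y is +9 — the shift increases by 1 each position. The shift increases by 1 at each position, starting from +6: 6, 7, 8, ….
Reversing it on chaco: c−6=w, h−7=a, a−8=s, c−9=t, o−10=e.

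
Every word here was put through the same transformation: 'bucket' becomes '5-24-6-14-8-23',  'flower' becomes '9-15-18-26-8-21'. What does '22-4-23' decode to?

Each letter is replaced by its alphabet position (a=1..z=26) + 3.
Decoding 22-4-23: 22→(22−3)÷1=19=s, 4→(4−3)÷1=1=a, 23→(23−3)÷1=20=t.

sat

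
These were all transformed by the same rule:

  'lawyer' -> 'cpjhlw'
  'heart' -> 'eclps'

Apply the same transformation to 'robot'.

The output letters match the input read backwards, each shifted +11: lawyer reversed is reywal. Read the word backwards and shift each letter +11.
Applying it to robot: reverse → tobor; then shift: t+11=e, o+11=z, b+11=m, o+11=z, r+11=c.

ezmzc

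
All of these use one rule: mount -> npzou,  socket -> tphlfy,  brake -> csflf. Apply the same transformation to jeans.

The shifts repeat in a cycle of length 3: positions 0,1,… shift by +1, +1, +5, then the pattern repeats.
For jeans: j+1=k, e+1=f, a+5=f, n+1=o, s+1=t.

kffot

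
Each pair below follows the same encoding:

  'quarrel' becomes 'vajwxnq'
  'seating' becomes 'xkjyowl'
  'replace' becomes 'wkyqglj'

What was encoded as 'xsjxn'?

Shifts by position in quarrel: pos 0: q→v (+5), pos 1: u→a (+6), pos 2: a→j (+9), pos 3: r→w (+5), pos 4: r→x (+6), pos 5: e→n (+9) — repeating every 3. A repeating key of period 3 is used — shifts +5, +6, +9 over and over.
Decoding xsjxn: x−5=s, s−6=m, j−9=a, x−5=s, n−6=h.

smash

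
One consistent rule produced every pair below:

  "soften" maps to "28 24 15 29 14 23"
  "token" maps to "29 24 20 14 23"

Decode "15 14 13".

fed

The number is (letter's place in the alphabet, a=1) + 9.
Undoing it on 15 14 13: 15→(15−9)÷1=6=f, 14→(14−9)÷1=5=e, 13→(13−9)÷1=4=d.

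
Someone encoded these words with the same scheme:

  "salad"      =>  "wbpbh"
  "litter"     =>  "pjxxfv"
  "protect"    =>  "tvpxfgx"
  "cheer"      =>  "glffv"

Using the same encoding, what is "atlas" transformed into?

The shift depends on letter class: consonant s→w is +4, but vowel a→b is +1. Two shifts are in play — +1 for a/e/i/o/u, +4 for every other letter.
For atlas: a(vowel)+1=b, t(cons)+4=x, l(cons)+4=p, a(vowel)+1=b, s(cons)+4=w.

bxpbw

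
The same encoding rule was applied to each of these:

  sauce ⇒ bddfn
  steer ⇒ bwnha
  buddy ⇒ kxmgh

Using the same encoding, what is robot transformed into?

Shifts by position in sauce: pos 0: s→b (+9), pos 1: a→d (+3), pos 2: u→d (+9), pos 3: c→f (+3) — repeating every 2. It's a Vigenère-style cipher with numeric key [9,3]: position i shifts by key[i mod 2].
For robot: r+9=a, o+3=r, b+9=k, o+3=r, t+9=c.

arkrc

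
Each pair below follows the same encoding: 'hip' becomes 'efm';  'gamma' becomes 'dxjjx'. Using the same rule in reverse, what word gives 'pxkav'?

sandy

Each letter is shifted forward by 23 in the alphabet (a Caesar shift of +23).
Reversing it on pxkav: p−23=s, x−23=a, k−23=n, a−23=d, v−23=y.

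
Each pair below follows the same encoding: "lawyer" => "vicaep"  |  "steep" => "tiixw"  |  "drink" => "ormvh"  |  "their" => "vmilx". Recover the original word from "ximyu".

quiet

Read the word backwards and shift each letter +4.
Reversing it on ximyu: shift back: x−4=t, i−4=e, m−4=i, y−4=u, u−4=q → teiuq; then reverse → quiet.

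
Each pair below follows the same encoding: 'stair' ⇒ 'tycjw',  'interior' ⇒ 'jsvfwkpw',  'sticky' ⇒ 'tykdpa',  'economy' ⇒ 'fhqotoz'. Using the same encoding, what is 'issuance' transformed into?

Shifts by position in stair: pos 0: s→t (+1), pos 1: t→y (+5), pos 2: a→c (+2), pos 3: i→j (+1), pos 4: r→w (+5) — repeating every 3. A repeating key of period 3 is used — shifts +1, +5, +2 over and over.
Applying it to issuance: i+1=j, s+5=x, s+2=u, u+1=v, a+5=f, n+2=p, c+1=d, e+5=j.

jxuvfpdj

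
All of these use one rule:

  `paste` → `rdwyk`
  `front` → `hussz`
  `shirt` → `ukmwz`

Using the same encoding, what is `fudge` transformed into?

hxhlk

In paste: p→r is +2, a→d is +3, s→w is +4, t→y is +5 — the shift increases by 1 each position. Each letter shifts forward by (position + 2), i.e. 2, 3, 4, … — the shift grows by one for each successive letter.
Applying it to fudge: f+2=h, u+3=x, d+4=h, g+5=l, e+6=k.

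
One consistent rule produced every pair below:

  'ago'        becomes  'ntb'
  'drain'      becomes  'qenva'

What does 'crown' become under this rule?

pebja

Compare letters: a→n is +13, g→t is +13, o→b is +13 — a constant shift. This is a Caesar cipher with shift 13.
Applying it to crown: c+13=p, r+13=e, o+13=b, w+13=j, n+13=a.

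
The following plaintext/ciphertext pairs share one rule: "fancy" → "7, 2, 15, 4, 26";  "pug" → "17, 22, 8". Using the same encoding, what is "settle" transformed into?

20, 6, 21, 21, 13, 6

Each letter is replaced by its alphabet position (a=1..z=26) + 1.
Applying it to settle: s=19→20, e=5→6, t=20→21, t=20→21, l=12→13, e=5→6.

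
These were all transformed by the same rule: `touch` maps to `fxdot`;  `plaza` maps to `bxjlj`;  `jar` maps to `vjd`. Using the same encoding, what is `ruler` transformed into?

ddxnd

The rule splits by letter class: vowels +9, consonants +12.
For ruler: r(cons)+12=d, u(vowel)+9=d, l(cons)+12=x, e(vowel)+9=n, r(cons)+12=d.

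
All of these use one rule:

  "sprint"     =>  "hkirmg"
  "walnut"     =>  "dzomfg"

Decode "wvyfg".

debut

Each pair mirrors across the alphabet (s↔h, p↔k, r↔i): positions sum to 25. This is the alphabet-reversal cipher (Atbash): a becomes z, b becomes y, etc.
Decoding wvyfg: w↔d, v↔e, y↔b, f↔u, g↔t.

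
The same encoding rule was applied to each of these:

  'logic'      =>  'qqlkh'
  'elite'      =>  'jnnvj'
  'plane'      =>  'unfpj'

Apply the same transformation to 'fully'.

kwqnd

Shifts by position in logic: pos 0: l→q (+5), pos 1: o→q (+2), pos 2: g→l (+5), pos 3: i→k (+2) — repeating every 2. The shifts repeat in a cycle of length 2: positions 0,1,… shift by +5, +2, then the pattern repeats.
On fully: f+5=k, u+2=w, l+5=q, l+2=n, y+5=d.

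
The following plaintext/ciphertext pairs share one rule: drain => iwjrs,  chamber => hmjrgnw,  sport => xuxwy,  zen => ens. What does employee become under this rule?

nruqxdnn

The shift depends on letter class: consonant d→i is +5, but vowel a→j is +9. Two shifts are in play — +9 for a/e/i/o/u, +5 for every other letter.
On employee: e(vowel)+9=n, m(cons)+5=r, p(cons)+5=u, l(cons)+5=q, o(vowel)+9=x, y(cons)+5=d, e(vowel)+9=n, e(vowel)+9=n.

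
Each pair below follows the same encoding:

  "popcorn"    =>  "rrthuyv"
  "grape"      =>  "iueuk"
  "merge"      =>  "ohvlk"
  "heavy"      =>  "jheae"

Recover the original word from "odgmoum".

In popcorn: p→r is +2, o→r is +3, p→t is +4, c→h is +5 — the shift increases by 1 each position. Letter i (0-indexed) is shifted by i+2, so successive shifts are 2, 3, 4, ….
Undoing it on odgmoum: o−2=m, d−3=a, g−4=c, m−5=h, o−6=i, u−7=n, m−8=e.

machine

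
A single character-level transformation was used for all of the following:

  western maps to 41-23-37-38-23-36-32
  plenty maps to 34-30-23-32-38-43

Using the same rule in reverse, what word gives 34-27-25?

pig

w is letter #23 and maps to 41: an offset of 18. The number is (letter's place in the alphabet, a=1) + 18.
Decoding 34-27-25: 34→(34−18)÷1=16=p, 27→(27−18)÷1=9=i, 25→(25−18)÷1=7=g.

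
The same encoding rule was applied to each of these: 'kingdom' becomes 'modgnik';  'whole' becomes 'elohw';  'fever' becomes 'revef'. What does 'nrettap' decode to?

The output letters match the input read backwards: kingdom reversed is modgnik. The word is simply reversed.
Reversing it on nrettap: then reverse → pattern.

pattern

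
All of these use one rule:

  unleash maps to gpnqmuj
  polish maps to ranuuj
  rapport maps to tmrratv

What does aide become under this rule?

The shift depends on letter class: consonant n→p is +2, but vowel u→g is +12. Two shifts are in play — +12 for a/e/i/o/u, +2 for every other letter.
Applying it to aide: a(vowel)+12=m, i(vowel)+12=u, d(cons)+2=f, e(vowel)+12=q.

mufq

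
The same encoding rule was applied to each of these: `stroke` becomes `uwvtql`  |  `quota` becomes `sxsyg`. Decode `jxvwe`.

hurry

The shift increases by 1 at each position, starting from +2: 2, 3, 4, ….
Decoding jxvwe: j−2=h, x−3=u, v−4=r, w−5=r, e−6=y.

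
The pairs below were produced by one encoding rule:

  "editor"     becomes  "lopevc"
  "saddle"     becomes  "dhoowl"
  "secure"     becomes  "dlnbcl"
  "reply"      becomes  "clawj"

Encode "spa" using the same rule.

dah

The rule splits by letter class: vowels +7, consonants +11.
For spa: s(cons)+11=d, p(cons)+11=a, a(vowel)+7=h.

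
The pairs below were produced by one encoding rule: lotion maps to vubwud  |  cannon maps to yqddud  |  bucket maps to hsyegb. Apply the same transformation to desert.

Each letter's alphabet position (a=0..z=25) is mapped through 17·x+16 mod 26 — an affine cipher.
Applying it to desert: d(3)→17·3+16≡15=p; e(4)→17·4+16≡6=g; s(18)→17·18+16≡10=k; e(4)→17·4+16≡6=g; r(17)→17·17+16≡19=t; t(19)→17·19+16≡1=b (all mod 26).

pgkgtb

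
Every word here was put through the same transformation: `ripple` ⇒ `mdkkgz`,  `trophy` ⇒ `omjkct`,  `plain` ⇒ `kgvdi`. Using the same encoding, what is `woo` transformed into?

Each letter is shifted forward by 21 in the alphabet (a Caesar shift of +21).
On woo: w+21=r, o+21=j, o+21=j.

rjj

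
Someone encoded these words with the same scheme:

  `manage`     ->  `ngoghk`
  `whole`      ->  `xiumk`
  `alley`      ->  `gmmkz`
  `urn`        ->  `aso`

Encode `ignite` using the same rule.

ohoouk

The shift depends on letter class: consonant m→n is +1, but vowel a→g is +6. The rule splits by letter class: vowels +6, consonants +1.
On ignite: i(vowel)+6=o, g(cons)+1=h, n(cons)+1=o, i(vowel)+6=o, t(cons)+1=u, e(vowel)+6=k.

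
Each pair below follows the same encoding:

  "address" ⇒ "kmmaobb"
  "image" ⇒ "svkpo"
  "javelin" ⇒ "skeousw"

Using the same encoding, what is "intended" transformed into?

swcowmom

The shift depends on letter class: consonant d→m is +9, but vowel a→k is +10. Two shifts are in play — +10 for a/e/i/o/u, +9 for every other letter.
On intended: i(vowel)+10=s, n(cons)+9=w, t(cons)+9=c, e(vowel)+10=o, n(cons)+9=w, d(cons)+9=m, e(vowel)+10=o, d(cons)+9=m.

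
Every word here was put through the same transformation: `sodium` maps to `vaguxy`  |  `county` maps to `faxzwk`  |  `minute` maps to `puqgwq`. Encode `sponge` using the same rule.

vbrzjq

Shifts by position in sodium: pos 0: s→v (+3), pos 1: o→a (+12), pos 2: d→g (+3), pos 3: i→u (+12) — repeating every 2. The shifts repeat in a cycle of length 2: positions 0,1,… shift by +3, +12, then the pattern repeats.
On sponge: s+3=v, p+12=b, o+3=r, n+12=z, g+3=j, e+12=q.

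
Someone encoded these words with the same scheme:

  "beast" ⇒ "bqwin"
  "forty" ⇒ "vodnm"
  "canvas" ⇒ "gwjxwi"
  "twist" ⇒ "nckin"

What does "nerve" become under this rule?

jqdxq

b(1)→b(1) and e(4)→q(16) fit y≡5x+22 (mod 26); the inverse of 5 mod 26 is 21. Each letter's alphabet position (a=0..z=25) is mapped through 5·x+22 mod 26 — an affine cipher.
On nerve: n(13)→5·13+22≡9=j; e(4)→5·4+22≡16=q; r(17)→5·17+22≡3=d; v(21)→5·21+22≡23=x; e(4)→5·4+22≡16=q (all mod 26).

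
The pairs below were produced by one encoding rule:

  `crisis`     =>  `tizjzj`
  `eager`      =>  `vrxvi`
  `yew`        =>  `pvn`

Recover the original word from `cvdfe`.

lemon

Compare letters: c→t is +17, r→i is +17, i→z is +17 — a constant shift. Every letter moves 17 places later in the alphabet, wrapping around z→a.
Decoding cvdfe: c−17=l, v−17=e, d−17=m, f−17=o, e−17=n.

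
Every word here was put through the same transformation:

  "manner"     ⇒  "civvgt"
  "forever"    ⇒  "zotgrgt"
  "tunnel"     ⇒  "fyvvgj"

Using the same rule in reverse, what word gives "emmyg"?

issue

m(12)→c(2) and a(0)→i(8) fit y≡19x+8 (mod 26); the inverse of 19 mod 26 is 11. Treating letters as 0–25, the rule is x ↦ 19x + 8 (mod 26).
Reversing it on emmyg: e(4)→11·(4−8)≡8=i; m(12)→11·(12−8)≡18=s; m(12)→11·(12−8)≡18=s; y(24)→11·(24−8)≡20=u; g(6)→11·(6−8)≡4=e (all mod 26).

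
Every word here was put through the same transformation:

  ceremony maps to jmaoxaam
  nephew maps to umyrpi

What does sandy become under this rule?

In ceremony: c→j is +7, e→m is +8, r→a is +9, e→o is +10 — the shift increases by 1 each position. Each letter shifts forward by (position + 7), i.e. 7, 8, 9, … — the shift grows by one for each successive letter.
For sandy: s+7=z, a+8=i, n+9=w, d+10=n, y+11=j.

ziwnj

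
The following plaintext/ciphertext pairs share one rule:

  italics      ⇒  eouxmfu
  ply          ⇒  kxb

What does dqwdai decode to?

The output letters match the input read backwards, each shifted +12: italics reversed is scilati. Two steps: reverse the string, then apply a Caesar shift of +12.
Undoing it on dqwdai: shift back: d−12=r, q−12=e, w−12=k, d−12=r, a−12=o, i−12=w → rekrow; then reverse → worker.

worker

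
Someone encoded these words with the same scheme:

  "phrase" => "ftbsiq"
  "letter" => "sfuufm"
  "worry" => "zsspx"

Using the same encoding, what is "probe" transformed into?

The output letters match the input read backwards, each shifted +1: phrase reversed is esarhp. The word is reversed, then every letter is shifted forward by 1.
Applying it to probe: reverse → eborp; then shift: e+1=f, b+1=c, o+1=p, r+1=s, p+1=q.

fcpsq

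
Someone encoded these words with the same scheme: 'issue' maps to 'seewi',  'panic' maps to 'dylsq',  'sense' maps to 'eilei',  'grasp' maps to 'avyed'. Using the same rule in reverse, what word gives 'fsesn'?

i(8)→s(18) and s(18)→e(4) fit y≡9x+24 (mod 26); the inverse of 9 mod 26 is 3. This is an affine cipher: with a=0,…,z=25, each position x becomes (9x+24) mod 26.
Decoding fsesn: f(5)→3·(5−24)≡21=v; s(18)→3·(18−24)≡8=i; e(4)→3·(4−24)≡18=s; s(18)→3·(18−24)≡8=i; n(13)→3·(13−24)≡19=t (all mod 26).

visit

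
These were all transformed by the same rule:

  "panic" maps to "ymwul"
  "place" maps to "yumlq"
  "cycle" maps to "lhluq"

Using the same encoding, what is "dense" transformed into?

mqwbq

The shift depends on letter class: consonant p→y is +9, but vowel a→m is +12. Vowels shift forward by 12 and consonants shift forward by 9.
For dense: d(cons)+9=m, e(vowel)+12=q, n(cons)+9=w, s(cons)+9=b, e(vowel)+12=q.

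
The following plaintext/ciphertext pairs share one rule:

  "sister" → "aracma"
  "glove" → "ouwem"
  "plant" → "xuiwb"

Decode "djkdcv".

A repeating key of period 2 is used — shifts +8, +9 over and over.
Reversing it on djkdcv: d−8=v, j−9=a, k−8=c, d−9=u, c−8=u, v−9=m.

vacuum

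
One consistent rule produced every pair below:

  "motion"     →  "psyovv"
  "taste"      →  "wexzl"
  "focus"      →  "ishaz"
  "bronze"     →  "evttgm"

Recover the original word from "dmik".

aide

In motion: m→p is +3, o→s is +4, t→y is +5, i→o is +6 — the shift increases by 1 each position. Each letter shifts forward by (position + 3), i.e. 3, 4, 5, … — the shift grows by one for each successive letter.
Undoing it on dmik: d−3=a, m−4=i, i−5=d, k−6=e.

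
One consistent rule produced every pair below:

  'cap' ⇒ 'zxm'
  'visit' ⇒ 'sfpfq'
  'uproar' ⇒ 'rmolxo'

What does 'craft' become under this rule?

zoxcq

Compare letters: c→z is +23, a→x is +23, p→m is +23 — a constant shift. It's a constant shift of +23 (ROT23).
Applying it to craft: c+23=z, r+23=o, a+23=x, f+23=c, t+23=q.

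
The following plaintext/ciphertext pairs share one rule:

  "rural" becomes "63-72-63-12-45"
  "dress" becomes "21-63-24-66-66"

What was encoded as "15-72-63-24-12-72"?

bureau

r(#18)→63 and u(#21)→72: differences scale by 3, so n = 3·pos + 9. With a=1..z=26, the number is 3·pos + 9.
Undoing it on 15-72-63-24-12-72: 15→(15−9)÷3=2=b, 72→(72−9)÷3=21=u, 63→(63−9)÷3=18=r, 24→(24−9)÷3=5=e, 12→(12−9)÷3=1=a, 72→(72−9)÷3=21=u.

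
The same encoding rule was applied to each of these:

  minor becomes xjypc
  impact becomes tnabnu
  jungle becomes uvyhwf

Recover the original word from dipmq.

The shifts repeat in a cycle of length 2: positions 0,1,… shift by +11, +1, then the pattern repeats.
Undoing it on dipmq: d−11=s, i−1=h, p−11=e, m−1=l, q−11=f.

shelf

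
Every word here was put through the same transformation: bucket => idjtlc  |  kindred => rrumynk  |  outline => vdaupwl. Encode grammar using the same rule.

nahvtjy

Shifts by position in bucket: pos 0: b→i (+7), pos 1: u→d (+9), pos 2: c→j (+7), pos 3: k→t (+9) — repeating every 2. It's a Vigenère-style cipher with numeric key [7,9]: position i shifts by key[i mod 2].
On grammar: g+7=n, r+9=a, a+7=h, m+9=v, m+7=t, a+9=j, r+7=y.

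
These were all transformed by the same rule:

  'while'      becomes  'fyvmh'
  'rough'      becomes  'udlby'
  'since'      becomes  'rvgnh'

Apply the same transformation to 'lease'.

mhtrh

w(22)→f(5) and h(7)→y(24) fit y≡23x+19 (mod 26); the inverse of 23 mod 26 is 17. Each letter's alphabet position (a=0..z=25) is mapped through 23·x+19 mod 26 — an affine cipher.
On lease: l(11)→23·11+19≡12=m; e(4)→23·4+19≡7=h; a(0)→23·0+19≡19=t; s(18)→23·18+19≡17=r; e(4)→23·4+19≡7=h (all mod 26).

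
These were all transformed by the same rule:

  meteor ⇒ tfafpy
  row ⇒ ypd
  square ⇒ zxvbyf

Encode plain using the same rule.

wsbju

The shift depends on letter class: consonant m→t is +7, but vowel e→f is +1. The rule splits by letter class: vowels +1, consonants +7.
Applying it to plain: p(cons)+7=w, l(cons)+7=s, a(vowel)+1=b, i(vowel)+1=j, n(cons)+7=u.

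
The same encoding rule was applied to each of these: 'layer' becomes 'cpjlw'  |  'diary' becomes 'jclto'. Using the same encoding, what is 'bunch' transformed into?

The output letters match the input read backwards, each shifted +11: layer reversed is reyal. Read the word backwards and shift each letter +11.
On bunch: reverse → hcnub; then shift: h+11=s, c+11=n, n+11=y, u+11=f, b+11=m.

snyfm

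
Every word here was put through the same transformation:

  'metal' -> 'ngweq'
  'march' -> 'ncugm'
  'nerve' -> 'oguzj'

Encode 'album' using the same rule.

bneyr

In metal: m→n is +1, e→g is +2, t→w is +3, a→e is +4 — the shift increases by 1 each position. Letter i (0-indexed) is shifted by i+1, so successive shifts are 1, 2, 3, ….
For album: a+1=b, l+2=n, b+3=e, u+4=y, m+5=r.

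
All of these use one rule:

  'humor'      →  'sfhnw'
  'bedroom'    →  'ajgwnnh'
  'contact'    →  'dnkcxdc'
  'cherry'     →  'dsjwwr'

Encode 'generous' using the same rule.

pjkjwnfz

Treating letters as 0–25, the rule is x ↦ 3x + 23 (mod 26).
For generous: g(6)→3·6+23≡15=p; e(4)→3·4+23≡9=j; n(13)→3·13+23≡10=k; e(4)→3·4+23≡9=j; r(17)→3·17+23≡22=w; o(14)→3·14+23≡13=n; u(20)→3·20+23≡5=f; s(18)→3·18+23≡25=z (all mod 26).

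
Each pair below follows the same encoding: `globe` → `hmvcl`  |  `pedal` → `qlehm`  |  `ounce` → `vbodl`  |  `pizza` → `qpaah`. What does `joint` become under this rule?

kvpou

Vowels shift forward by 7 and consonants shift forward by 1.
For joint: j(cons)+1=k, o(vowel)+7=v, i(vowel)+7=p, n(cons)+1=o, t(cons)+1=u.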